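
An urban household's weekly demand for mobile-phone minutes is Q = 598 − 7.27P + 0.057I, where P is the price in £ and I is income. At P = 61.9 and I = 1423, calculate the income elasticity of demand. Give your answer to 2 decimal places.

0.35

At P = 61.9, I = 1423: Q = 229.098.
Holding P constant, ∂Q/∂I = 0.057.
η_I = (∂Q/∂I)·(I/Q) = 0.057 × (1423/229.098) = 0.35.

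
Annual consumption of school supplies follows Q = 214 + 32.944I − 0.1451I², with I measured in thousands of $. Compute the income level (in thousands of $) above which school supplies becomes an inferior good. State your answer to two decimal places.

113.52

dQ/dI = 32.944 − 0.2902I.
The good is inferior where dQ/dI < 0. Setting dQ/dI = 0 gives I = 32.944 / 0.2902 = 113.52.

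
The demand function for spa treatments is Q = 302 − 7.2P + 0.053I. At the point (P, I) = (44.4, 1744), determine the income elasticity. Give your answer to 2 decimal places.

1.24

At P = 44.4, I = 1744: Q = 74.752.
Holding P constant, ∂Q/∂I = 0.053.
η_I = (∂Q/∂I)·(I/Q) = 0.053 × (1744/74.752) = 1.24.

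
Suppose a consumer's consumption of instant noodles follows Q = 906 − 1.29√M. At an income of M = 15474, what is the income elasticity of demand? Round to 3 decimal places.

-0.108

At M = 15474: Q = 745.531.
dQ/dM = -1.29/(2√M) = -0.00518512 at this income.
η = (dQ/dM)·(M/Q) = -0.00518512 × (15474/745.531) = -0.108.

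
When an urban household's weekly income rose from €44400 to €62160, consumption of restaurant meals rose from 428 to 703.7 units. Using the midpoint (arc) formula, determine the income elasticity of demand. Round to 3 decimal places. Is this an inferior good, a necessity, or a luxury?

1.462 (luxury)

ΔQ = 703.7 − 428 = 275.7; midpoint Q̄ = (428 + 703.7)/2 = 565.85.
ΔI = 62160 − 44400 = 17760; midpoint Ī = (44400 + 62160)/2 = 53280.
η = (ΔQ/Q̄) ÷ (ΔI/Ī) = (275.7/565.85) ÷ (17760/53280) = 1.462.
η > 1 ⇒ luxury.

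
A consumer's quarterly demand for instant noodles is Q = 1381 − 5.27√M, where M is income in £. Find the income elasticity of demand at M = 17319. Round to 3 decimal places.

At M = 17319: Q = 687.459.
dQ/dM = -5.27/(2√M) = -0.0200225 at this income.
η = (dQ/dM)·(M/Q) = -0.0200225 × (17319/687.459) = -0.504.

-0.504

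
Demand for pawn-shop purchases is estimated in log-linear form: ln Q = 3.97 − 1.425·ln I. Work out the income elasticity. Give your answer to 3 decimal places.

In a log-linear demand, the coefficient on ln I is the income elasticity.
So η = -1.425.

-1.425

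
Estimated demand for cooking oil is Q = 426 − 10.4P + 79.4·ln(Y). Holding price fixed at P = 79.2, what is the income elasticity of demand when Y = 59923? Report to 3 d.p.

At P = 79.2, Y = 59923: Q = 475.785.
Holding P constant, ∂Q/∂Y = 79.4/Y = 0.00132503.
η_Y = (∂Q/∂Y)·(Y/Q) = 0.00132503 × (59923/475.785) = 0.167.

0.167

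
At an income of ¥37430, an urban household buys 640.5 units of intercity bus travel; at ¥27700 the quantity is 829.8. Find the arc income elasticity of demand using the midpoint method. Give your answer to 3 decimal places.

-0.862

ΔQ = 829.8 − 640.5 = 189.3; midpoint Q̄ = (640.5 + 829.8)/2 = 735.15.
ΔI = 27700 − 37430 = -9730; midpoint Ī = (37430 + 27700)/2 = 32565.
η = (ΔQ/Q̄) ÷ (ΔI/Ī) = (189.3/735.15) ÷ (-9730/32565) = -0.862.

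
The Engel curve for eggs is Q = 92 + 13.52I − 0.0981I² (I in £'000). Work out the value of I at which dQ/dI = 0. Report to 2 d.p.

68.91

dQ/dI = 13.52 − 0.1962I.
The good is inferior where dQ/dI < 0. Setting dQ/dI = 0 gives I = 13.52 / 0.1962 = 68.91.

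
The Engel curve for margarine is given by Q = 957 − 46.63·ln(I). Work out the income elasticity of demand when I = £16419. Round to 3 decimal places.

-0.092

At I = 16419: Q = 504.400.
dQ/dI = -46.63/I = -0.00284 at this income.
η = (dQ/dI)·(I/Q) = -0.00284 × (16419/504.400) = -0.092.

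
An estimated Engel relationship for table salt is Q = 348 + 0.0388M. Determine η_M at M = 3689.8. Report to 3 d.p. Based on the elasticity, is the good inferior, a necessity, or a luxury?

At M = 3689.8: Q = 491.164.
dQ/dM = 0.0388.
η = (dQ/dM)·(M/Q) = 0.0388 × (3689.8/491.164) = 0.291.
Since 0 < η < 1, the good is a necessity.

0.291 (necessity)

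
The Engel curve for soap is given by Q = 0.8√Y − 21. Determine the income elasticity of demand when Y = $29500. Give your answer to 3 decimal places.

At Y = 29500: Q = 116.405.
dQ/dY = 0.8/(2√Y) = 0.00232889 at this income.
η = (dQ/dY)·(Y/Q) = 0.00232889 × (29500/116.405) = 0.590.

0.590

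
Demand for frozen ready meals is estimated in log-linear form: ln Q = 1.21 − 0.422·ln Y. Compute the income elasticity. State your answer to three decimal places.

-0.422

In a log-linear demand, the coefficient on ln Y is the income elasticity.
So η = -0.422.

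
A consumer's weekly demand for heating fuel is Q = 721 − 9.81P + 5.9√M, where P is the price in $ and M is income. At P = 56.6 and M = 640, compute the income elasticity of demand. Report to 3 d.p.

At P = 56.6, M = 640: Q = 315.014.
Holding P constant, ∂Q/∂M = 5.9/(2√M) = 0.116609.
η_M = (∂Q/∂M)·(M/Q) = 0.116609 × (640/315.014) = 0.237.

0.237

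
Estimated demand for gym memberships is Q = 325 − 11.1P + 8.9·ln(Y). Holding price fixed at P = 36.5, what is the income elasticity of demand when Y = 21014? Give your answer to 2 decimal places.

At P = 36.5, Y = 21014: Q = 8.431.
Holding P constant, ∂Q/∂Y = 8.9/Y = 0.000423527.
η_Y = (∂Q/∂Y)·(Y/Q) = 0.000423527 × (21014/8.431) = 1.06.

1.06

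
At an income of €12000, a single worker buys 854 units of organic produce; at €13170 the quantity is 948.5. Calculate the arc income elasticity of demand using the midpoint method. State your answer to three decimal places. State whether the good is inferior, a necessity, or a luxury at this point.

1.128 (luxury)

ΔQ = 948.5 − 854 = 94.5; midpoint Q̄ = (854 + 948.5)/2 = 901.25.
ΔI = 13170 − 12000 = 1170; midpoint Ī = (12000 + 13170)/2 = 12585.
η = (ΔQ/Q̄) ÷ (ΔI/Ī) = (94.5/901.25) ÷ (1170/12585) = 1.128.
η > 1 ⇒ luxury.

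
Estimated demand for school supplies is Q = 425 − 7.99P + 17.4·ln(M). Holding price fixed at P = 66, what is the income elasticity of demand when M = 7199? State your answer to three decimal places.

0.333

At P = 66, M = 7199: Q = 52.202.
Holding P constant, ∂Q/∂M = 17.4/M = 0.002417.
η_M = (∂Q/∂M)·(M/Q) = 0.002417 × (7199/52.202) = 0.333.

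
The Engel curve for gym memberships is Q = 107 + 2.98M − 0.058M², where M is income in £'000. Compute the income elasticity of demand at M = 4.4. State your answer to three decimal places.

At M = 4.4: Q = 118.9891.
dQ/dM = 2.98 − 0.116M = 2.46960.
η = (dQ/dM)·(M/Q) = 2.46960 × (4.4/118.9891) = 0.091.

0.091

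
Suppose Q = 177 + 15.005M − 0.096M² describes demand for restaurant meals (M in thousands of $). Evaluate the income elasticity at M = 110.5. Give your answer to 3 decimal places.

At M = 110.5: Q = 662.8685.
dQ/dM = 15.005 − 0.192M = -6.21100.
η = (dQ/dM)·(M/Q) = -6.21100 × (110.5/662.8685) = -1.035.

-1.035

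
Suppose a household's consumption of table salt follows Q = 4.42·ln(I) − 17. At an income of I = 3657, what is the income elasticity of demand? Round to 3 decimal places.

At I = 3657: Q = 19.263.
dQ/dI = 4.42/I = 0.00120864 at this income.
η = (dQ/dI)·(I/Q) = 0.00120864 × (3657/19.263) = 0.229.

0.229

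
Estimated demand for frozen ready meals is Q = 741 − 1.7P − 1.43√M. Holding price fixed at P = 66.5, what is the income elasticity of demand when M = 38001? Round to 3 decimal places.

-0.399

At P = 66.5, M = 38001: Q = 349.188.
Holding P constant, ∂Q/∂M = -1.43/(2√M) = -0.00366782.
η_M = (∂Q/∂M)·(M/Q) = -0.00366782 × (38001/349.188) = -0.399.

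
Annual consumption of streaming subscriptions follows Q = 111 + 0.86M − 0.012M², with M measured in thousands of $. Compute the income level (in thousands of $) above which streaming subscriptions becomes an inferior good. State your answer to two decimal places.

35.83

dQ/dM = 0.86 − 0.024M.
The good is inferior where dQ/dM < 0. Setting dQ/dM = 0 gives M = 0.86 / 0.024 = 35.83.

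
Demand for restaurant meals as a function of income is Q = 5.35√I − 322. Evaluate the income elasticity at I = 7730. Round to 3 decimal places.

1.585

At I = 7730: Q = 148.374.
dQ/dI = 5.35/(2√I) = 0.0304252 at this income.
η = (dQ/dI)·(I/Q) = 0.0304252 × (7730/148.374) = 1.585.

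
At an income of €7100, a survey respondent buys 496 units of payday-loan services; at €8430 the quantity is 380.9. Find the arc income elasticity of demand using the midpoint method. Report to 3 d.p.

ΔQ = 380.9 − 496 = -115.1; midpoint Q̄ = (496 + 380.9)/2 = 438.45.
ΔI = 8430 − 7100 = 1330; midpoint Ī = (7100 + 8430)/2 = 7765.
η = (ΔQ/Q̄) ÷ (ΔI/Ī) = (-115.1/438.45) ÷ (1330/7765) = -1.533.

-1.533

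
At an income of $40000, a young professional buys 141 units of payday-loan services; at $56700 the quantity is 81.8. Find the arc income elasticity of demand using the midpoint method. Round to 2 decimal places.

-1.54

ΔQ = 81.8 − 141 = -59.2; midpoint Q̄ = (141 + 81.8)/2 = 111.4.
ΔI = 56700 − 40000 = 16700; midpoint Ī = (40000 + 56700)/2 = 48350.
η = (ΔQ/Q̄) ÷ (ΔI/Ī) = (-59.2/111.4) ÷ (16700/48350) = -1.54.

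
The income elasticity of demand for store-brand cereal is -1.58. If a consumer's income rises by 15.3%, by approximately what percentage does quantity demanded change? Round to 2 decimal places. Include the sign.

-24.17%

%ΔQ ≈ η × %ΔI = -1.58 × 15.3% = -24.17%.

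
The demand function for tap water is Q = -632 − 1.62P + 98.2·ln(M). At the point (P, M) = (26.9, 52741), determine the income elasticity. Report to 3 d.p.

At P = 26.9, M = 52741: Q = 392.165.
Holding P constant, ∂Q/∂M = 98.2/M = 0.00186193.
η_M = (∂Q/∂M)·(M/Q) = 0.00186193 × (52741/392.165) = 0.250.

0.250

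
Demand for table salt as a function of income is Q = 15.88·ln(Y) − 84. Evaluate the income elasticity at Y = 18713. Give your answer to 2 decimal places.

At Y = 18713: Q = 72.211.
dQ/dY = 15.88/Y = 0.000848608 at this income.
η = (dQ/dY)·(Y/Q) = 0.000848608 × (18713/72.211) = 0.22.

0.22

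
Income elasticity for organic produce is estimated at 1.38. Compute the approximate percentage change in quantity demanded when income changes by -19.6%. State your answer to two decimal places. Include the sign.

%ΔQ ≈ η × %ΔI = 1.38 × (-19.6%) = -27.05%.

-27.05%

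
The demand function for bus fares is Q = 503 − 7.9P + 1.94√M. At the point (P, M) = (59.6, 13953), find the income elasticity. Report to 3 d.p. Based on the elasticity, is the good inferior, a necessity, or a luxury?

At P = 59.6, M = 13953: Q = 261.318.
Holding P constant, ∂Q/∂M = 1.94/(2√M) = 0.00821179.
η_M = (∂Q/∂M)·(M/Q) = 0.00821179 × (13953/261.318) = 0.438.
Since 0 < η < 1, this is a necessity.

0.438 (necessity)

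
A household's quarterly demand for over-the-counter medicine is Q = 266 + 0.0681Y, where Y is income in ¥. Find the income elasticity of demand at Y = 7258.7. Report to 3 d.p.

At Y = 7258.7: Q = 760.317.
dQ/dY = 0.0681.
η = (dQ/dY)·(Y/Q) = 0.0681 × (7258.7/760.317) = 0.650.

0.650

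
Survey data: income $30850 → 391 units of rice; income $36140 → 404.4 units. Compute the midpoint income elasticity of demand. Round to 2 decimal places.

0.21

ΔQ = 404.4 − 391 = 13.4; midpoint Q̄ = (391 + 404.4)/2 = 397.7.
ΔI = 36140 − 30850 = 5290; midpoint Ī = (30850 + 36140)/2 = 33495.
η = (ΔQ/Q̄) ÷ (ΔI/Ī) = (13.4/397.7) ÷ (5290/33495) = 0.21.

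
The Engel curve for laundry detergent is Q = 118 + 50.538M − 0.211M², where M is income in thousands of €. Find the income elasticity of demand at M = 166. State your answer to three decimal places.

-1.203

At M = 166: Q = 2692.9920.
dQ/dM = 50.538 − 0.422M = -19.51400.
η = (dQ/dM)·(M/Q) = -19.51400 × (166/2692.9920) = -1.203.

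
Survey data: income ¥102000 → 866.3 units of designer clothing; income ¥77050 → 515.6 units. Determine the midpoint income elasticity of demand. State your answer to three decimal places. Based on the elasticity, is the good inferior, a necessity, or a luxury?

1.821 (luxury)

ΔQ = 515.6 − 866.3 = -350.7; midpoint Q̄ = (866.3 + 515.6)/2 = 690.95.
ΔI = 77050 − 102000 = -24950; midpoint Ī = (102000 + 77050)/2 = 89525.
η = (ΔQ/Q̄) ÷ (ΔI/Ī) = (-350.7/690.95) ÷ (-24950/89525) = 1.821.
η > 1 ⇒ luxury.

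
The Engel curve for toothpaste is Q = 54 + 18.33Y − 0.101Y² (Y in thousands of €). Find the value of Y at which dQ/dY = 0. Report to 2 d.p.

dQ/dY = 18.33 − 0.202Y.
The good is inferior where dQ/dY < 0. Setting dQ/dY = 0 gives Y = 18.33 / 0.202 = 90.74.

90.74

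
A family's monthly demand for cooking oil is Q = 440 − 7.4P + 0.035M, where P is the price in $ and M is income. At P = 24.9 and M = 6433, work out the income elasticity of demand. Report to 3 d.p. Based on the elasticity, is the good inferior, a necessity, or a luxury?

At P = 24.9, M = 6433: Q = 480.895.
Holding P constant, ∂Q/∂M = 0.035.
η_M = (∂Q/∂M)·(M/Q) = 0.035 × (6433/480.895) = 0.468.
Since 0 < η < 1, this is a necessity.

0.468 (necessity)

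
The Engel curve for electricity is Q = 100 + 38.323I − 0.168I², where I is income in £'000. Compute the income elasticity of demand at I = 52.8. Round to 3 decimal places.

0.657

At I = 52.8: Q = 1655.0973.
dQ/dI = 38.323 − 0.336I = 20.58220.
η = (dQ/dI)·(I/Q) = 20.58220 × (52.8/1655.0973) = 0.657.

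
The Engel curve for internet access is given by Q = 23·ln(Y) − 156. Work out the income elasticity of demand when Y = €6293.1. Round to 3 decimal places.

0.509

At Y = 6293.1: Q = 45.186.
dQ/dY = 23/Y = 0.0036548 at this income.
η = (dQ/dY)·(Y/Q) = 0.0036548 × (6293.1/45.186) = 0.509.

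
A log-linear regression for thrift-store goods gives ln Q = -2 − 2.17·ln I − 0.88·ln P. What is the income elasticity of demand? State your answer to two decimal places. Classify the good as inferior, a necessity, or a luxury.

-2.17 (inferior good)

In a log-linear demand, the coefficient on ln I is the income elasticity.
So η = -2.17.
η < 0 ⇒ inferior good.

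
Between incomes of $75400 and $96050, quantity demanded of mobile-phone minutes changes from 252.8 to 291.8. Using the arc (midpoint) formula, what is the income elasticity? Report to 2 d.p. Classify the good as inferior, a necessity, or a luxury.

ΔQ = 291.8 − 252.8 = 39; midpoint Q̄ = (252.8 + 291.8)/2 = 272.3.
ΔI = 96050 − 75400 = 20650; midpoint Ī = (75400 + 96050)/2 = 85725.
η = (ΔQ/Q̄) ÷ (ΔI/Ī) = (39/272.3) ÷ (20650/85725) = 0.59.
0 < η < 1 ⇒ necessity.

0.59 (necessity)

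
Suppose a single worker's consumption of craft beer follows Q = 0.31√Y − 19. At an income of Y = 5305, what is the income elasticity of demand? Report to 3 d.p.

At Y = 5305: Q = 3.579.
dQ/dY = 0.31/(2√Y) = 0.00212809 at this income.
η = (dQ/dY)·(Y/Q) = 0.00212809 × (5305/3.579) = 3.154.

3.154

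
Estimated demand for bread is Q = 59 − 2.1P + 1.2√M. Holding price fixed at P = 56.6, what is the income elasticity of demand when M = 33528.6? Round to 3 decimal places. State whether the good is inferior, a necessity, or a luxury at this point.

0.687 (necessity)

At P = 56.6, M = 33528.6: Q = 159.870.
Holding P constant, ∂Q/∂M = 1.2/(2√M) = 0.00327675.
η_M = (∂Q/∂M)·(M/Q) = 0.00327675 × (33528.6/159.870) = 0.687.
Since 0 < η < 1, this is a necessity.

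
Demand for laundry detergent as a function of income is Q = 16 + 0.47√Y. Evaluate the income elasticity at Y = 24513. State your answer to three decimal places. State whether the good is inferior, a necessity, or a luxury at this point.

0.411 (necessity)

At Y = 24513: Q = 89.586.
dQ/dY = 0.47/(2√Y) = 0.00150096 at this income.
η = (dQ/dY)·(Y/Q) = 0.00150096 × (24513/89.586) = 0.411.
Since 0 < η < 1, the good is a necessity.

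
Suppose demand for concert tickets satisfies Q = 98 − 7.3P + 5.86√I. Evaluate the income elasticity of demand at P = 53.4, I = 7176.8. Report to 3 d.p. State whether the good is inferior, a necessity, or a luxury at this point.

1.213 (luxury)

At P = 53.4, I = 7176.8: Q = 204.616.
Holding P constant, ∂Q/∂I = 5.86/(2√I) = 0.0345861.
η_I = (∂Q/∂I)·(I/Q) = 0.0345861 × (7176.8/204.616) = 1.213.
Since η > 1, this is a luxury.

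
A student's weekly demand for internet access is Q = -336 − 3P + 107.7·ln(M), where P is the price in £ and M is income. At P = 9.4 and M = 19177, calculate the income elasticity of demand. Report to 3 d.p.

At P = 9.4, M = 19177: Q = 697.880.
Holding P constant, ∂Q/∂M = 107.7/M = 0.0056161.
η_M = (∂Q/∂M)·(M/Q) = 0.0056161 × (19177/697.880) = 0.154.

0.154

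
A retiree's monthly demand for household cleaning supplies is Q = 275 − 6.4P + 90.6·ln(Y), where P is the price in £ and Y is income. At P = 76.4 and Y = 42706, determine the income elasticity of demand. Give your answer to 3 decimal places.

At P = 76.4, Y = 42706: Q = 752.026.
Holding P constant, ∂Q/∂Y = 90.6/Y = 0.00212148.
η_Y = (∂Q/∂Y)·(Y/Q) = 0.00212148 × (42706/752.026) = 0.120.

0.120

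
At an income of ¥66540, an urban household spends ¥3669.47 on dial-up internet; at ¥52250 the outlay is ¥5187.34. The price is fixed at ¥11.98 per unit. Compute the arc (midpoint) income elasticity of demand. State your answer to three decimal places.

With a constant price, Q₁ = 3669.47/11.98 = 306.300 and Q₂ = 5187.34/11.98 = 433.000 (equivalently, work directly with expenditure since P cancels).
Midpoint %ΔQ = (5187.34 − 3669.47)/4428.41 = 0.34276; midpoint %ΔI = (52250 − 66540)/59395 = -0.24059.
η = 0.34276 / -0.24059 = -1.425.

-1.425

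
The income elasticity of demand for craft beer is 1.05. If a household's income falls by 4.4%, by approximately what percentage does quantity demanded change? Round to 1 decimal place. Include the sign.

-4.6%

%ΔQ ≈ η × %ΔI = 1.05 × (-4.4%) = -4.6%.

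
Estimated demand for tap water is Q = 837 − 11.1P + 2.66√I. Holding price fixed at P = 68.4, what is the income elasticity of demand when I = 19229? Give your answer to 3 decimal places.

0.413

At P = 68.4, I = 19229: Q = 446.619.
Holding P constant, ∂Q/∂I = 2.66/(2√I) = 0.00959121.
η_I = (∂Q/∂I)·(I/Q) = 0.00959121 × (19229/446.619) = 0.413.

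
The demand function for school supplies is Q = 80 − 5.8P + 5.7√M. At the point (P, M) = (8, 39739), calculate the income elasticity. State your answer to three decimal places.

At P = 8, M = 39739: Q = 1169.875.
Holding P constant, ∂Q/∂M = 5.7/(2√M) = 0.0142967.
η_M = (∂Q/∂M)·(M/Q) = 0.0142967 × (39739/1169.875) = 0.486.

0.486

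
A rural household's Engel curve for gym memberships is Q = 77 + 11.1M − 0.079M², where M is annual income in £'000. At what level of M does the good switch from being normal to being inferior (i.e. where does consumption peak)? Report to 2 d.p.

70.25

dQ/dM = 11.1 − 0.158M.
The good is inferior where dQ/dM < 0. Setting dQ/dM = 0 gives M = 11.1 / 0.158 = 70.25.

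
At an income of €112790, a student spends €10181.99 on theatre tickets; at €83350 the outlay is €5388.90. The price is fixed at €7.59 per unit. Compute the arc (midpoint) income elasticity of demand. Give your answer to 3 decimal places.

2.051

With a constant price, Q₁ = 10181.99/7.59 = 1341.501 and Q₂ = 5388.90/7.59 = 710.000 (equivalently, work directly with expenditure since P cancels).
Midpoint %ΔQ = (5388.90 − 10181.99)/7785.45 = -0.61565; midpoint %ΔI = (83350 − 112790)/98070 = -0.30019.
η = -0.61565 / -0.30019 = 2.051.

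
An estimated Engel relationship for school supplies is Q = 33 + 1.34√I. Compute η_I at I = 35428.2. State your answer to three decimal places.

At I = 35428.2: Q = 285.220.
dQ/dI = 1.34/(2√I) = 0.00355959 at this income.
η = (dQ/dI)·(I/Q) = 0.00355959 × (35428.2/285.220) = 0.442.

0.442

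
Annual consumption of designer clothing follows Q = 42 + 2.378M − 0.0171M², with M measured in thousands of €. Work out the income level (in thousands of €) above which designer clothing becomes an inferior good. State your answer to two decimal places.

69.53

dQ/dM = 2.378 − 0.0342M.
The good is inferior where dQ/dM < 0. Setting dQ/dM = 0 gives M = 2.378 / 0.0342 = 69.53.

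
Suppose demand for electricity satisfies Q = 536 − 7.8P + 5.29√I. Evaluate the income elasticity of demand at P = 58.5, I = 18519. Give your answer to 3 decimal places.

At P = 58.5, I = 18519: Q = 799.587.
Holding P constant, ∂Q/∂I = 5.29/(2√I) = 0.0194364.
η_I = (∂Q/∂I)·(I/Q) = 0.0194364 × (18519/799.587) = 0.450.

0.450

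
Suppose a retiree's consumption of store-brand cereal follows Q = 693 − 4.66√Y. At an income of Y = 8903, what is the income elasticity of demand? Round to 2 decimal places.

-0.87

At Y = 8903: Q = 253.302.
dQ/dY = -4.66/(2√Y) = -0.0246938 at this income.
η = (dQ/dY)·(Y/Q) = -0.0246938 × (8903/253.302) = -0.87.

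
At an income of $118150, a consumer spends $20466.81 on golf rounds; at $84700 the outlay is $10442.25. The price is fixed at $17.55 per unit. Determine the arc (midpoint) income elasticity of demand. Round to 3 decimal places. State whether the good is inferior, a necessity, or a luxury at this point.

With a constant price, Q₁ = 20466.81/17.55 = 1166.200 and Q₂ = 10442.25/17.55 = 595.000 (equivalently, work directly with expenditure since P cancels).
Midpoint %ΔQ = (10442.25 − 20466.81)/15454.53 = -0.64865; midpoint %ΔI = (84700 − 118150)/101425 = -0.32980.
η = -0.64865 / -0.32980 = 1.967.
η > 1 ⇒ luxury.

1.967 (luxury)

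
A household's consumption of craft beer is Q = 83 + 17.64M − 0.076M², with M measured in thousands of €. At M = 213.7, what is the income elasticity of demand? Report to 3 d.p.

-8.305

At M = 213.7: Q = 381.9236.
dQ/dM = 17.64 − 0.152M = -14.84240.
η = (dQ/dM)·(M/Q) = -14.84240 × (213.7/381.9236) = -8.305.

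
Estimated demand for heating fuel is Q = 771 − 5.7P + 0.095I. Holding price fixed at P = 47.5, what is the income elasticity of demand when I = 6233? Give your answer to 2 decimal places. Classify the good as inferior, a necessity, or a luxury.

0.54 (necessity)

At P = 47.5, I = 6233: Q = 1092.385.
Holding P constant, ∂Q/∂I = 0.095.
η_I = (∂Q/∂I)·(I/Q) = 0.095 × (6233/1092.385) = 0.54.
Since 0 < η < 1, this is a necessity.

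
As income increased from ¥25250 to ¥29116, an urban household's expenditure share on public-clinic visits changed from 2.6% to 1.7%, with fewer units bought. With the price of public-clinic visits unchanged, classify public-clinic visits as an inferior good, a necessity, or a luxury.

inferior good

Quantity demanded falls as income rises, so η < 0.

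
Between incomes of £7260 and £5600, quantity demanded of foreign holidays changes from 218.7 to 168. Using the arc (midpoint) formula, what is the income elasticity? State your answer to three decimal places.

ΔQ = 168 − 218.7 = -50.7; midpoint Q̄ = (218.7 + 168)/2 = 193.35.
ΔI = 5600 − 7260 = -1660; midpoint Ī = (7260 + 5600)/2 = 6430.
η = (ΔQ/Q̄) ÷ (ΔI/Ī) = (-50.7/193.35) ÷ (-1660/6430) = 1.016.

1.016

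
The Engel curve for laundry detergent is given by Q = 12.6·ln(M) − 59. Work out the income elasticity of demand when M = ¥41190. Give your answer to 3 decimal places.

0.168

At M = 41190: Q = 74.887.
dQ/dM = 12.6/M = 0.000305899 at this income.
η = (dQ/dM)·(M/Q) = 0.000305899 × (41190/74.887) = 0.168.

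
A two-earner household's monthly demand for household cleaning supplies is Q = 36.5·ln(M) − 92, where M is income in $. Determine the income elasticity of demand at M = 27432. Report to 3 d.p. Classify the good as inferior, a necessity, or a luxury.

0.130 (necessity)

At M = 27432: Q = 281.010.
dQ/dM = 36.5/M = 0.00133056 at this income.
η = (dQ/dM)·(M/Q) = 0.00133056 × (27432/281.010) = 0.130.
Since 0 < η < 1, the good is a necessity.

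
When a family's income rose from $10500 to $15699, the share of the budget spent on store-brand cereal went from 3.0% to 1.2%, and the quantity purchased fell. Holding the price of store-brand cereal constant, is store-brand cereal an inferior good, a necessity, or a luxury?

Quantity demanded falls as income rises, so η < 0.

inferior good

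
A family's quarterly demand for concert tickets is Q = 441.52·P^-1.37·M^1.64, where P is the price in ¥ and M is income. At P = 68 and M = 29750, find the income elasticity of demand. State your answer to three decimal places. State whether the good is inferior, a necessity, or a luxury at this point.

1.640 (luxury)

For a multiplicative demand Q = A·P^α·M^β, the income elasticity is β everywhere.
Here β = 1.64, so η = 1.640.
Since η > 1, this is a luxury.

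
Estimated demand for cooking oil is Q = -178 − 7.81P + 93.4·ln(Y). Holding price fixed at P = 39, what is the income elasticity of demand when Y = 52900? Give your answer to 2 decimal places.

0.18

At P = 39, Y = 52900: Q = 533.243.
Holding P constant, ∂Q/∂Y = 93.4/Y = 0.0017656.
η_Y = (∂Q/∂Y)·(Y/Q) = 0.0017656 × (52900/533.243) = 0.18.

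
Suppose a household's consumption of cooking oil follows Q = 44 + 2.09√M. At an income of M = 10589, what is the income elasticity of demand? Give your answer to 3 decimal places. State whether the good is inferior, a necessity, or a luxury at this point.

At M = 10589: Q = 259.067.
dQ/dM = 2.09/(2√M) = 0.0101552 at this income.
η = (dQ/dM)·(M/Q) = 0.0101552 × (10589/259.067) = 0.415.
Since 0 < η < 1, the good is a necessity.

0.415 (necessity)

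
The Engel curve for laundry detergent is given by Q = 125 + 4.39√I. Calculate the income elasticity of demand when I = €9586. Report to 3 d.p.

0.387

At I = 9586: Q = 554.817.
dQ/dI = 4.39/(2√I) = 0.022419 at this income.
η = (dQ/dI)·(I/Q) = 0.022419 × (9586/554.817) = 0.387.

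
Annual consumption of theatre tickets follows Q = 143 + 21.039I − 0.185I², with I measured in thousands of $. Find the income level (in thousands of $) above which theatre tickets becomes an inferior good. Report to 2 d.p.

56.86

dQ/dI = 21.039 − 0.37I.
The good is inferior where dQ/dI < 0. Setting dQ/dI = 0 gives I = 21.039 / 0.37 = 56.86.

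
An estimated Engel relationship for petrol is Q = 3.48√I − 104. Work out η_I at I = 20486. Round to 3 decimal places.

0.632

At I = 20486: Q = 394.090.
dQ/dI = 3.48/(2√I) = 0.0121568 at this income.
η = (dQ/dI)·(I/Q) = 0.0121568 × (20486/394.090) = 0.632.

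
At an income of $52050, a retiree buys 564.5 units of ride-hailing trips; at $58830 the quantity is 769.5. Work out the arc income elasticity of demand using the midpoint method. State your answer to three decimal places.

ΔQ = 769.5 − 564.5 = 205; midpoint Q̄ = (564.5 + 769.5)/2 = 667.
ΔI = 58830 − 52050 = 6780; midpoint Ī = (52050 + 58830)/2 = 55440.
η = (ΔQ/Q̄) ÷ (ΔI/Ī) = (205/667) ÷ (6780/55440) = 2.513.

2.513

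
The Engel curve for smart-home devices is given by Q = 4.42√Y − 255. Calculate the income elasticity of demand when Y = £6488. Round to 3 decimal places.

1.762

At Y = 6488: Q = 101.023.
dQ/dY = 4.42/(2√Y) = 0.027437 at this income.
η = (dQ/dY)·(Y/Q) = 0.027437 × (6488/101.023) = 1.762.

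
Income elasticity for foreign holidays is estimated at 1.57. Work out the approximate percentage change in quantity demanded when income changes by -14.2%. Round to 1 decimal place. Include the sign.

-22.3%

%ΔQ ≈ η × %ΔI = 1.57 × (-14.2%) = -22.3%.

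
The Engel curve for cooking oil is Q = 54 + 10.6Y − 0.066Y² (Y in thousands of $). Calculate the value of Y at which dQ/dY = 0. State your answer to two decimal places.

dQ/dY = 10.6 − 0.132Y.
The good is inferior where dQ/dY < 0. Setting dQ/dY = 0 gives Y = 10.6 / 0.132 = 80.30.

80.30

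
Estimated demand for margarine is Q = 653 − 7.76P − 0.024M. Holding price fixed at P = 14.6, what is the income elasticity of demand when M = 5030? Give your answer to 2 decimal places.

-0.29

At P = 14.6, M = 5030: Q = 418.984.
Holding P constant, ∂Q/∂M = −0.024.
η_M = (∂Q/∂M)·(M/Q) = -0.024 × (5030/418.984) = -0.29.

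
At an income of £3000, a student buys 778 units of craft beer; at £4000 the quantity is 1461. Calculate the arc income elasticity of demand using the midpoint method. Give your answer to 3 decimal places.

2.135

ΔQ = 1461 − 778 = 683; midpoint Q̄ = (778 + 1461)/2 = 1119.5.
ΔI = 4000 − 3000 = 1000; midpoint Ī = (3000 + 4000)/2 = 3500.
η = (ΔQ/Q̄) ÷ (ΔI/Ī) = (683/1119.5) ÷ (1000/3500) = 2.135.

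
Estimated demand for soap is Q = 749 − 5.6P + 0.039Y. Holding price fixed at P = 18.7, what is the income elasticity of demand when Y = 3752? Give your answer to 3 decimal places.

0.185

At P = 18.7, Y = 3752: Q = 790.608.
Holding P constant, ∂Q/∂Y = 0.039.
η_Y = (∂Q/∂Y)·(Y/Q) = 0.039 × (3752/790.608) = 0.185.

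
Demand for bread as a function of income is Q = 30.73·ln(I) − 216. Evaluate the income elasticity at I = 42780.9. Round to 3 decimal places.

At I = 42780.9: Q = 111.700.
dQ/dI = 30.73/I = 0.000718311 at this income.
η = (dQ/dI)·(I/Q) = 0.000718311 × (42780.9/111.700) = 0.275.

0.275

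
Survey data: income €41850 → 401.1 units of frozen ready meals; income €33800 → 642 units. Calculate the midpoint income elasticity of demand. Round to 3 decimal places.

-2.170

ΔQ = 642 − 401.1 = 240.9; midpoint Q̄ = (401.1 + 642)/2 = 521.55.
ΔI = 33800 − 41850 = -8050; midpoint Ī = (41850 + 33800)/2 = 37825.
η = (ΔQ/Q̄) ÷ (ΔI/Ī) = (240.9/521.55) ÷ (-8050/37825) = -2.170.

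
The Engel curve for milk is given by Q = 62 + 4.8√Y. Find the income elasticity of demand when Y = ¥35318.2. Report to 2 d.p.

At Y = 35318.2: Q = 964.071.
dQ/dY = 4.8/(2√Y) = 0.0127706 at this income.
η = (dQ/dY)·(Y/Q) = 0.0127706 × (35318.2/964.071) = 0.47.

0.47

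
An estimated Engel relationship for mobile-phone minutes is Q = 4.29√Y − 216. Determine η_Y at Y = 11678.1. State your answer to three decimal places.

0.936

At Y = 11678.1: Q = 247.600.
dQ/dY = 4.29/(2√Y) = 0.0198491 at this income.
η = (dQ/dY)·(Y/Q) = 0.0198491 × (11678.1/247.600) = 0.936.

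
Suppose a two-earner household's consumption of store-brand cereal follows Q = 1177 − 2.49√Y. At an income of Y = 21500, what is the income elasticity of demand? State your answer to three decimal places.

-0.225

At Y = 21500: Q = 811.894.
dQ/dY = -2.49/(2√Y) = -0.00849083 at this income.
η = (dQ/dY)·(Y/Q) = -0.00849083 × (21500/811.894) = -0.225.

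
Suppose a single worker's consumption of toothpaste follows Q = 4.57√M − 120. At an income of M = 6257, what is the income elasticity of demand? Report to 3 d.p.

At M = 6257: Q = 241.492.
dQ/dM = 4.57/(2√M) = 0.028887 at this income.
η = (dQ/dM)·(M/Q) = 0.028887 × (6257/241.492) = 0.748.

0.748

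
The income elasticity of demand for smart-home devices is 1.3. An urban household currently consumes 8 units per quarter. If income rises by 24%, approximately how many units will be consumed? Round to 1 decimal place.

10.5

%ΔQ ≈ η × %ΔI = 1.3 × 24% = 31.2%.
New Q ≈ 8 × (1 + 0.312) = 10.5.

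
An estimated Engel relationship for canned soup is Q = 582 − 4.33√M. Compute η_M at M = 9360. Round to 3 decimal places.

-1.284

At M = 9360: Q = 163.085.
dQ/dM = -4.33/(2√M) = -0.0223779 at this income.
η = (dQ/dM)·(M/Q) = -0.0223779 × (9360/163.085) = -1.284.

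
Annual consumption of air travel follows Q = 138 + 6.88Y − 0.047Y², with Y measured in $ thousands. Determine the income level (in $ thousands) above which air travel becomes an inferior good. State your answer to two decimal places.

73.19

dQ/dY = 6.88 − 0.094Y.
The good is inferior where dQ/dY < 0. Setting dQ/dY = 0 gives Y = 6.88 / 0.094 = 73.19.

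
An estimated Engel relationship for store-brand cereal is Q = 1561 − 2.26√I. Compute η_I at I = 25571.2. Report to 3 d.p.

At I = 25571.2: Q = 1199.603.
dQ/dI = -2.26/(2√I) = -0.00706648 at this income.
η = (dQ/dI)·(I/Q) = -0.00706648 × (25571.2/1199.603) = -0.151.

-0.151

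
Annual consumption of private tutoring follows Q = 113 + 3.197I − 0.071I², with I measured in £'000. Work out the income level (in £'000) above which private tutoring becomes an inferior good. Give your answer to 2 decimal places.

22.51

dQ/dI = 3.197 − 0.142I.
The good is inferior where dQ/dI < 0. Setting dQ/dI = 0 gives I = 3.197 / 0.142 = 22.51.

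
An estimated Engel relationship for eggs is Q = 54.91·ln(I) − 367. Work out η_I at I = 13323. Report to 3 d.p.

At I = 13323: Q = 154.494.
dQ/dI = 54.91/I = 0.00412144 at this income.
η = (dQ/dI)·(I/Q) = 0.00412144 × (13323/154.494) = 0.355.

0.355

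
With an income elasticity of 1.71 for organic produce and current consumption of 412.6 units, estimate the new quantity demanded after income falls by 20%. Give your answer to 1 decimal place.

271.5

%ΔQ ≈ η × %ΔI = 1.71 × (-20%) = -34.2%.
New Q ≈ 412.6 × (1 − 0.342) = 271.5.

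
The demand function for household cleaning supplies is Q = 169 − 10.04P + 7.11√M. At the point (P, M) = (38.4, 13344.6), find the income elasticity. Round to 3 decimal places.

At P = 38.4, M = 13344.6: Q = 604.803.
Holding P constant, ∂Q/∂M = 7.11/(2√M) = 0.0307742.
η_M = (∂Q/∂M)·(M/Q) = 0.0307742 × (13344.6/604.803) = 0.679.

0.679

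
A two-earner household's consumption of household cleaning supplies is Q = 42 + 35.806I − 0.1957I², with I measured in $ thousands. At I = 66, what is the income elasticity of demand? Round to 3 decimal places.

At I = 66: Q = 1552.7268.
dQ/dI = 35.806 − 0.3914I = 9.97360.
η = (dQ/dI)·(I/Q) = 9.97360 × (66/1552.7268) = 0.424.

0.424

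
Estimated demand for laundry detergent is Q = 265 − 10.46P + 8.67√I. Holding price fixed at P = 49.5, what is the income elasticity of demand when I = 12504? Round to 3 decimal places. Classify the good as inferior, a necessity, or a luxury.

At P = 49.5, I = 12504: Q = 716.721.
Holding P constant, ∂Q/∂I = 8.67/(2√I) = 0.0387672.
η_I = (∂Q/∂I)·(I/Q) = 0.0387672 × (12504/716.721) = 0.676.
Since 0 < η < 1, this is a necessity.

0.676 (necessity)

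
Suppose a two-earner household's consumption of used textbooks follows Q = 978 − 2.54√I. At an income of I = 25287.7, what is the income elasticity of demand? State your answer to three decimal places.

-0.352

At I = 25287.7: Q = 574.086.
dQ/dI = -2.54/(2√I) = -0.00798636 at this income.
η = (dQ/dI)·(I/Q) = -0.00798636 × (25287.7/574.086) = -0.352.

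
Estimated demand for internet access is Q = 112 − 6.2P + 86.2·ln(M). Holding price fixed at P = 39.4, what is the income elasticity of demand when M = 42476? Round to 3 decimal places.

0.110

At P = 39.4, M = 42476: Q = 786.327.
Holding P constant, ∂Q/∂M = 86.2/M = 0.00202938.
η_M = (∂Q/∂M)·(M/Q) = 0.00202938 × (42476/786.327) = 0.110.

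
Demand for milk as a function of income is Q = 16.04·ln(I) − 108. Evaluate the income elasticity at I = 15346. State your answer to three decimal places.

At I = 15346: Q = 46.603.
dQ/dI = 16.04/I = 0.00104522 at this income.
η = (dQ/dI)·(I/Q) = 0.00104522 × (15346/46.603) = 0.344.

0.344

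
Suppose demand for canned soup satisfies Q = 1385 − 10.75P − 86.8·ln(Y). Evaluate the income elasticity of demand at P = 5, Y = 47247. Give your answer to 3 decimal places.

-0.219

At P = 5, Y = 47247: Q = 397.009.
Holding P constant, ∂Q/∂Y = -86.8/Y = -0.00183715.
η_Y = (∂Q/∂Y)·(Y/Q) = -0.00183715 × (47247/397.009) = -0.219.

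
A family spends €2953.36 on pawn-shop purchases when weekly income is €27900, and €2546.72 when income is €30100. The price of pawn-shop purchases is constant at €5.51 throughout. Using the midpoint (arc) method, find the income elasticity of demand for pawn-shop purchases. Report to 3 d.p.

-1.949

With a constant price, Q₁ = 2953.36/5.51 = 536.000 and Q₂ = 2546.72/5.51 = 462.200 (equivalently, work directly with expenditure since P cancels).
Midpoint %ΔQ = (2546.72 − 2953.36)/2750.04 = -0.14787; midpoint %ΔI = (30100 − 27900)/29000 = 0.07586.
η = -0.14787 / 0.07586 = -1.949.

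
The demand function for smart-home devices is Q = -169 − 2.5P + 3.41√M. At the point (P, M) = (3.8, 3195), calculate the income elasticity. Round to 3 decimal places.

6.764

At P = 3.8, M = 3195: Q = 14.248.
Holding P constant, ∂Q/∂M = 3.41/(2√M) = 0.030164.
η_M = (∂Q/∂M)·(M/Q) = 0.030164 × (3195/14.248) = 6.764.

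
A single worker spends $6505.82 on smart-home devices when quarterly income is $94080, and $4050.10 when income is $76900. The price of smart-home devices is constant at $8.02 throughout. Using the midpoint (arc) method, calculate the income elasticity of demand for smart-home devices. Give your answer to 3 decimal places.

With a constant price, Q₁ = 6505.82/8.02 = 811.200 and Q₂ = 4050.10/8.02 = 505.000 (equivalently, work directly with expenditure since P cancels).
Midpoint %ΔQ = (4050.10 − 6505.82)/5277.96 = -0.46528; midpoint %ΔI = (76900 − 94080)/85490 = -0.20096.
η = -0.46528 / -0.20096 = 2.315.

2.315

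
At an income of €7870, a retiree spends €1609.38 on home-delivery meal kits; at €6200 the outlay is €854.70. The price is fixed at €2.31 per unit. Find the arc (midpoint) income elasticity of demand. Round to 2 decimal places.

With a constant price, Q₁ = 1609.38/2.31 = 696.701 and Q₂ = 854.70/2.31 = 370.000 (equivalently, work directly with expenditure since P cancels).
Midpoint %ΔQ = (854.70 − 1609.38)/1232.04 = -0.61255; midpoint %ΔI = (6200 − 7870)/7035 = -0.23738.
η = -0.61255 / -0.23738 = 2.58.

2.58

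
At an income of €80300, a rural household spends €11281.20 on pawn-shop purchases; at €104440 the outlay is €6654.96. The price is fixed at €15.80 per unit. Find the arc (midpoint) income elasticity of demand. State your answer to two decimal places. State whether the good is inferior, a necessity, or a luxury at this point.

With a constant price, Q₁ = 11281.20/15.80 = 714.000 and Q₂ = 6654.96/15.80 = 421.200 (equivalently, work directly with expenditure since P cancels).
Midpoint %ΔQ = (6654.96 − 11281.20)/8968.08 = -0.51586; midpoint %ΔI = (104440 − 80300)/92370 = 0.26134.
η = -0.51586 / 0.26134 = -1.97.
η < 0 ⇒ inferior good.

-1.97 (inferior good)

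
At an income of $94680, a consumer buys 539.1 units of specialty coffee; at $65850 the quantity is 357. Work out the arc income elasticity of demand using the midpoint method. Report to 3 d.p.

1.132

ΔQ = 357 − 539.1 = -182.1; midpoint Q̄ = (539.1 + 357)/2 = 448.05.
ΔI = 65850 − 94680 = -28830; midpoint Ī = (94680 + 65850)/2 = 80265.
η = (ΔQ/Q̄) ÷ (ΔI/Ī) = (-182.1/448.05) ÷ (-28830/80265) = 1.132.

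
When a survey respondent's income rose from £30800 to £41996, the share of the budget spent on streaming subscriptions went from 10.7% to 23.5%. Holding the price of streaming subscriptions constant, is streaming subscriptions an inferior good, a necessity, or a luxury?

luxury

The budget share rises as income rises, so η > 1.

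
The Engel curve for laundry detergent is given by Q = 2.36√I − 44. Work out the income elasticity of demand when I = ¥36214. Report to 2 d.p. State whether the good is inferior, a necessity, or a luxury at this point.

0.55 (necessity)

At I = 36214: Q = 405.107.
dQ/dI = 2.36/(2√I) = 0.00620074 at this income.
η = (dQ/dI)·(I/Q) = 0.00620074 × (36214/405.107) = 0.55.
Since 0 < η < 1, the good is a necessity.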